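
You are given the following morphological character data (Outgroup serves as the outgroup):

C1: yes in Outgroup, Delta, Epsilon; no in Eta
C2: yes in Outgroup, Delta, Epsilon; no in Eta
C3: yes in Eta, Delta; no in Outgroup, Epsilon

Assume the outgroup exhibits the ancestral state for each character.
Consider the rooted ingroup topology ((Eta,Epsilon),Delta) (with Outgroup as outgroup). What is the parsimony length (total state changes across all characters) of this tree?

Map each character onto ((Eta,Epsilon),Delta) (rooted by Outgroup) and count the minimum state changes it requires (Fitch parsimony):
C1: 1; C2: 1; C3: 2.
Total tree length = 4.

4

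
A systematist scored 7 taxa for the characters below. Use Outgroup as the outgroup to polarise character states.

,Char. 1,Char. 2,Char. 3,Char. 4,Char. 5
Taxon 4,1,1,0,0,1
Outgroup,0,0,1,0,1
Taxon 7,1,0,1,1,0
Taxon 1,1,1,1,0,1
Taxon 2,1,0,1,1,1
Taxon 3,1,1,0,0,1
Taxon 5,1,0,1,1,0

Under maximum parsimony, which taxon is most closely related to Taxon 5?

Taxon 7

Character polarity is set by the outgroup: the derived state is whichever differs from the outgroup's state, so for Char. 3, Char. 5 the derived state is '0', and for the remaining characters it is '1'.
Char. 1 (derived state '1') is shared by all ingroup taxa — unites the whole ingroup.
Char. 2: derived state '1' in Taxon 1, Taxon 3, and Taxon 4 only — synapomorphy for {Taxon 1, Taxon 3, Taxon 4}.
Char. 3: derived state '0' in Taxon 3 and Taxon 4 only — synapomorphy for {Taxon 3, Taxon 4}.
Char. 4 (derived state '1') is shared by Taxon 2, Taxon 5, and Taxon 7 — a synapomorphy uniting that clade.
Char. 5: derived state '0' in Taxon 5 and Taxon 7 only — synapomorphy for {Taxon 5, Taxon 7}.
Most parsimonious ingroup topology: ((Taxon 2,(Taxon 5,Taxon 7)),((Taxon 3,Taxon 4),Taxon 1)).
Taxon 5 and Taxon 7 form a cherry on this tree, so they are sister taxa.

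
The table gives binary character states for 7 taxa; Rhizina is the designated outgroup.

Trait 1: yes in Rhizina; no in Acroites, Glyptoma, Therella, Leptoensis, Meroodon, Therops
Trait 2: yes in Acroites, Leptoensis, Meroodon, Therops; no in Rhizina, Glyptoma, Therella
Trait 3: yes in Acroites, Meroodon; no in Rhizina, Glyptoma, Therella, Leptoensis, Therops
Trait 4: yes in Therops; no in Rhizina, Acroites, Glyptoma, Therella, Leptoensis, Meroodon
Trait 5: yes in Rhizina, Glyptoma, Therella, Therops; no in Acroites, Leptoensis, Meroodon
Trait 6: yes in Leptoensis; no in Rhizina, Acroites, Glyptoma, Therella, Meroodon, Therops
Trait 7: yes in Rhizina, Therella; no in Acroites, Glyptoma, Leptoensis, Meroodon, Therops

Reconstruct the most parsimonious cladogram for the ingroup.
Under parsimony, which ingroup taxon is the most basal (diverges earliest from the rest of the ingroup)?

Therella

Character polarity is set by the outgroup: the derived state is whichever differs from the outgroup's state, so for Trait 1, Trait 5, Trait 7 the derived state is 'no', and for the remaining characters it is 'yes'.
Trait 1 (derived state 'no') is shared by all ingroup taxa — unites the whole ingroup.
Only Acroites, Leptoensis, Meroodon, and Therops show the derived state 'yes' for Trait 2, supporting them as a clade.
Trait 3 (derived state 'yes') is shared by Acroites and Meroodon — a synapomorphy uniting that clade.
Trait 4 (derived state 'yes') is unique to Therops (autapomorphy; uninformative for grouping).
Trait 5: derived state 'no' in Acroites, Leptoensis, and Meroodon only — synapomorphy for {Acroites, Leptoensis, Meroodon}.
Trait 6: derived state 'yes' in Leptoensis only — an autapomorphy, so it tells us nothing about relationships among taxa.
Trait 7: derived state 'no' in Acroites, Glyptoma, Leptoensis, Meroodon, and Therops only — synapomorphy for {Acroites, Glyptoma, Leptoensis, Meroodon, Therops}.
Most parsimonious ingroup topology: (((((Acroites,Meroodon),Leptoensis),Therops),Glyptoma),Therella).
Therella is sister to the clade containing all other ingroup taxa, so it is the earliest-diverging (most basal) ingroup lineage.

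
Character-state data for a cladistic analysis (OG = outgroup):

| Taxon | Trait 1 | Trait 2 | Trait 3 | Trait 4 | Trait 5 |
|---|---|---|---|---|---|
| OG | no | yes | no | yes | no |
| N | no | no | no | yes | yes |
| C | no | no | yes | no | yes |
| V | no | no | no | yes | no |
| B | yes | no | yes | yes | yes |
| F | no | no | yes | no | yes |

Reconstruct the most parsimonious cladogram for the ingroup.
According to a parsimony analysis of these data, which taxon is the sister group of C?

Character polarity is set by the outgroup: the derived state is whichever differs from the outgroup's state, so for Trait 2, Trait 4 the derived state is 'no', and for the remaining characters it is 'yes'.
Trait 1 (derived state 'yes') is unique to B (autapomorphy; uninformative for grouping).
Trait 2 (derived state 'no') is shared by all ingroup taxa — unites the whole ingroup.
Only B, C, and F show the derived state 'yes' for Trait 3, supporting them as a clade.
Trait 4: derived state 'no' in C and F only — synapomorphy for {C, F}.
Trait 5: derived state 'yes' in B, C, F, and N only — synapomorphy for {B, C, F, N}.
Most parsimonious ingroup topology: (((B,(F,C)),N),V).
C and F form a cherry on this tree, so they are sister taxa.

F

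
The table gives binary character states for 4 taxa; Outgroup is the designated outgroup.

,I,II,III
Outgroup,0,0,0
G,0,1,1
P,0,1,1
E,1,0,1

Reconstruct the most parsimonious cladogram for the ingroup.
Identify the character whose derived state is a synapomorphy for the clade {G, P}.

II

The outgroup has state '0' for every character, so '1' is the derived state throughout.
I: derived state '1' in E only — an autapomorphy, so it tells us nothing about relationships among taxa.
Only G and P show the derived state '1' for II, supporting them as a clade.
All ingroup taxa share the derived state '1' for III; it defines the ingroup but does not resolve relationships within it.
Most parsimonious ingroup topology: ((G,P),E).
The clade {G, P} is supported by II: its derived state '1' occurs in exactly those taxa and in no other taxon (including the outgroup).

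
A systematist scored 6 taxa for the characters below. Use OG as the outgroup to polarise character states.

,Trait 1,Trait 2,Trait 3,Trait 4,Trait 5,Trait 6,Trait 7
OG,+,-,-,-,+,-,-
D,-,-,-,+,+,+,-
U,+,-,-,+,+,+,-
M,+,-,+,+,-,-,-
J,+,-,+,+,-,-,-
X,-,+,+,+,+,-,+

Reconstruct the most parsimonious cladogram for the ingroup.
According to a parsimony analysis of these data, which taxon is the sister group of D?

U

Character polarity is set by the outgroup: the derived state is whichever differs from the outgroup's state, so for Trait 1, Trait 5 the derived state is '-', and for the remaining characters it is '+'.
Trait 1 groups D and X, which is incompatible with the clades supported by the remaining characters; treating it as convergent (homoplasy) costs fewer steps than any alternative tree.
Trait 2 (derived state '+') is unique to X (autapomorphy; uninformative for grouping).
Only J, M, and X show the derived state '+' for Trait 3, supporting them as a clade.
Trait 4 (derived state '+') is shared by all ingroup taxa — unites the whole ingroup.
Trait 5 (derived state '-') is shared by J and M — a synapomorphy uniting that clade.
Trait 6 (derived state '+') is shared by D and U — a synapomorphy uniting that clade.
Trait 7 (derived state '+') is unique to X (autapomorphy; uninformative for grouping).
Most parsimonious ingroup topology: ((D,U),((M,J),X)).
D and U form a cherry on this tree, so they are sister taxa.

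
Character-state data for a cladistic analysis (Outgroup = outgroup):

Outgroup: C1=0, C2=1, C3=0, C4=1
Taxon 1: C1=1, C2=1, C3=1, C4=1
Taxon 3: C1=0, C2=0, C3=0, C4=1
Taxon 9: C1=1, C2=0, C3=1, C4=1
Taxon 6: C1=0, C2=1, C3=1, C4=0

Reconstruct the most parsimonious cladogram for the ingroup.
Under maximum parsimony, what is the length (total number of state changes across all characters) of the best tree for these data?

Character polarity is set by the outgroup: the derived state is whichever differs from the outgroup's state, so for C2, C4 the derived state is '0', and for the remaining characters it is '1'.
C1: derived state '1' in Taxon 1 and Taxon 9 only — synapomorphy for {Taxon 1, Taxon 9}.
C2 groups Taxon 3 and Taxon 9, which is incompatible with the clades supported by the remaining characters; treating it as convergent (homoplasy) costs fewer steps than any alternative tree.
C3: derived state '1' in Taxon 1, Taxon 6, and Taxon 9 only — synapomorphy for {Taxon 1, Taxon 6, Taxon 9}.
C4: derived state '0' in Taxon 6 only — an autapomorphy, so it tells us nothing about relationships among taxa.
Most parsimonious ingroup topology: (((Taxon 1,Taxon 9),Taxon 6),Taxon 3).
Changes per character on this tree: C1: 1; C2: 2; C3: 1; C4: 1.
Total = 5.

5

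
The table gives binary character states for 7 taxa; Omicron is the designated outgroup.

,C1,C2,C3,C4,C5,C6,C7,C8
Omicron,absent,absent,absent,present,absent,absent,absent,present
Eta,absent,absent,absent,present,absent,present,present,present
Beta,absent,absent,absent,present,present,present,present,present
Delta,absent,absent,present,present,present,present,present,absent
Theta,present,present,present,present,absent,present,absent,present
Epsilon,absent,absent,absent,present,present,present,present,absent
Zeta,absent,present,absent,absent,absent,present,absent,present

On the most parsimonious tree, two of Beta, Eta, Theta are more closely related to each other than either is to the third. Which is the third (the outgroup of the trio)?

Character polarity is set by the outgroup: the derived state is whichever differs from the outgroup's state, so for C4, C8 the derived state is 'absent', and for the remaining characters it is 'present'.
C1 (derived state 'present') is unique to Theta (autapomorphy; uninformative for grouping).
Only Theta and Zeta show the derived state 'present' for C2, supporting them as a clade.
C3 (state 'present') occurs in Delta and Theta but conflicts with the nesting implied by the other characters — most parsimoniously interpreted as homoplasy.
C4 (derived state 'absent') is unique to Zeta (autapomorphy; uninformative for grouping).
C5 (derived state 'present') is shared by Beta, Delta, and Epsilon — a synapomorphy uniting that clade.
All ingroup taxa share the derived state 'present' for C6; it defines the ingroup but does not resolve relationships within it.
C7: derived state 'present' in Beta, Delta, Epsilon, and Eta only — synapomorphy for {Beta, Delta, Epsilon, Eta}.
C8 (derived state 'absent') is shared by Delta and Epsilon — a synapomorphy uniting that clade.
Most parsimonious ingroup topology: ((Eta,(Beta,(Delta,Epsilon))),(Theta,Zeta)).
Eta and Beta share a more recent common ancestor with each other than either does with Theta, so Theta is the least closely related of the three.

Theta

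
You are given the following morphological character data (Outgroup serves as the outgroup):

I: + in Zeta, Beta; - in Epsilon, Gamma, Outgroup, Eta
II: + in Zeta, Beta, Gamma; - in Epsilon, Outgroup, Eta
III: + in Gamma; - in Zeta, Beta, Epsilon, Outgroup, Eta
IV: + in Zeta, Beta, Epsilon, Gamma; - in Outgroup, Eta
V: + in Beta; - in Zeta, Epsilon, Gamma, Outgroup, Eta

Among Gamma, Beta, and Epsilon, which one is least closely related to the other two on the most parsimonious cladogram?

Epsilon

The outgroup has state '-' for every character, so '+' is the derived state throughout.
I (derived state '+') is shared by Beta and Zeta — a synapomorphy uniting that clade.
II (derived state '+') is shared by Beta, Gamma, and Zeta — a synapomorphy uniting that clade.
III: derived state '+' in Gamma only — an autapomorphy, so it tells us nothing about relationships among taxa.
IV: derived state '+' in Beta, Epsilon, Gamma, and Zeta only — synapomorphy for {Beta, Epsilon, Gamma, Zeta}.
V (derived state '+') is unique to Beta (autapomorphy; uninformative for grouping).
Most parsimonious ingroup topology: ((Epsilon,((Beta,Zeta),Gamma)),Eta).
Gamma and Beta share a more recent common ancestor with each other than either does with Epsilon, so Epsilon is the least closely related of the three.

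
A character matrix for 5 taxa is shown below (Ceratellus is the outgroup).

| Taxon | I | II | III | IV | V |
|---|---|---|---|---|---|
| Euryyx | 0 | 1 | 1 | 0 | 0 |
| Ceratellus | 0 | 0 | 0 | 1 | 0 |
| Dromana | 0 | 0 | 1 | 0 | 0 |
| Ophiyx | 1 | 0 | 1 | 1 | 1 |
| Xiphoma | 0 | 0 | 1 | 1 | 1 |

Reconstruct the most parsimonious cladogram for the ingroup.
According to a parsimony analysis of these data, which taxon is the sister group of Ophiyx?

Xiphoma

Character polarity is set by the outgroup: the derived state is whichever differs from the outgroup's state, so for IV the derived state is '0', and for the remaining characters it is '1'.
I: derived state '1' in Ophiyx only — an autapomorphy, so it tells us nothing about relationships among taxa.
II (derived state '1') is unique to Euryyx (autapomorphy; uninformative for grouping).
All ingroup taxa share the derived state '1' for III; it defines the ingroup but does not resolve relationships within it.
IV: derived state '0' in Dromana and Euryyx only — synapomorphy for {Dromana, Euryyx}.
Only Ophiyx and Xiphoma show the derived state '1' for V, supporting them as a clade.
Most parsimonious ingroup topology: ((Xiphoma,Ophiyx),(Euryyx,Dromana)).
Ophiyx and Xiphoma form a cherry on this tree, so they are sister taxa.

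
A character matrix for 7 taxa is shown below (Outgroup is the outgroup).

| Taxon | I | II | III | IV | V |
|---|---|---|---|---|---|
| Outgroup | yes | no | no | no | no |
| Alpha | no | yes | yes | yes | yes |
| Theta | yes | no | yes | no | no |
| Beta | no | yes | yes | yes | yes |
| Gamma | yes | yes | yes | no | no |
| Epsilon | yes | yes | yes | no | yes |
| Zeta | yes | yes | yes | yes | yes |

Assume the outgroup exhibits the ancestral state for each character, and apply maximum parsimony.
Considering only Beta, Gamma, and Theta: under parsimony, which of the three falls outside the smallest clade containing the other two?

Character polarity is set by the outgroup: the derived state is whichever differs from the outgroup's state, so for I the derived state is 'no', and for the remaining characters it is 'yes'.
Only Alpha and Beta show the derived state 'no' for I, supporting them as a clade.
II (derived state 'yes') is shared by Alpha, Beta, Epsilon, Gamma, and Zeta — a synapomorphy uniting that clade.
All ingroup taxa share the derived state 'yes' for III; it defines the ingroup but does not resolve relationships within it.
Only Alpha, Beta, and Zeta show the derived state 'yes' for IV, supporting them as a clade.
V: derived state 'yes' in Alpha, Beta, Epsilon, and Zeta only — synapomorphy for {Alpha, Beta, Epsilon, Zeta}.
Most parsimonious ingroup topology: (((((Alpha,Beta),Zeta),Epsilon),Gamma),Theta).
Gamma and Beta share a more recent common ancestor with each other than either does with Theta, so Theta is the least closely related of the three.

Theta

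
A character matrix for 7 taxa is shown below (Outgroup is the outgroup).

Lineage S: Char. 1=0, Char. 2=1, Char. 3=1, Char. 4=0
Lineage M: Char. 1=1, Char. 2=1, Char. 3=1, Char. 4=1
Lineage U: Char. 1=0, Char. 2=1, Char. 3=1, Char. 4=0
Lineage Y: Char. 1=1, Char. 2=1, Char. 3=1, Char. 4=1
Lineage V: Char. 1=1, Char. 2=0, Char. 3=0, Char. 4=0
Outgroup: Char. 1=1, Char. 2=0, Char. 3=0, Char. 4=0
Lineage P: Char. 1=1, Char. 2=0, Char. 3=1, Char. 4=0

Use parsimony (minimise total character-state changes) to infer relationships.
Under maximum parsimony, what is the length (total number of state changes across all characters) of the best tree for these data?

4

Character polarity is set by the outgroup: the derived state is whichever differs from the outgroup's state, so for Char. 1 the derived state is '0', and for the remaining characters it is '1'.
Char. 1 (derived state '0') is shared by Lineage S and Lineage U — a synapomorphy uniting that clade.
Char. 2: derived state '1' in Lineage M, Lineage S, Lineage U, and Lineage Y only — synapomorphy for {Lineage M, Lineage S, Lineage U, Lineage Y}.
Only Lineage M, Lineage P, Lineage S, Lineage U, and Lineage Y show the derived state '1' for Char. 3, supporting them as a clade.
Only Lineage M and Lineage Y show the derived state '1' for Char. 4, supporting them as a clade.
Most parsimonious ingroup topology: ((Lineage P,((Lineage S,Lineage U),(Lineage M,Lineage Y))),Lineage V).
Changes per character on this tree: Char. 1: 1; Char. 2: 1; Char. 3: 1; Char. 4: 1.
Total = 4.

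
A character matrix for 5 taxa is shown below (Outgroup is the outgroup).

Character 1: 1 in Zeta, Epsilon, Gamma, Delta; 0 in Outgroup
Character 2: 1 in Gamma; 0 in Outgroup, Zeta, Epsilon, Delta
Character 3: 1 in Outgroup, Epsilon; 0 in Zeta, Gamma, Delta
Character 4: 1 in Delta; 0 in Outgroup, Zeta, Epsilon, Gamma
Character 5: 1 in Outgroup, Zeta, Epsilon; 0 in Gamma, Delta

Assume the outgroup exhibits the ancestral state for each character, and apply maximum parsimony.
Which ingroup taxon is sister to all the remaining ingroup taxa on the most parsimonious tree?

Epsilon

Character polarity is set by the outgroup: the derived state is whichever differs from the outgroup's state, so for Character 3, Character 5 the derived state is '0', and for the remaining characters it is '1'.
All ingroup taxa share the derived state '1' for Character 1; it defines the ingroup but does not resolve relationships within it.
Character 2: derived state '1' in Gamma only — an autapomorphy, so it tells us nothing about relationships among taxa.
Character 3 (derived state '0') is shared by Delta, Gamma, and Zeta — a synapomorphy uniting that clade.
Character 4: derived state '1' in Delta only — an autapomorphy, so it tells us nothing about relationships among taxa.
Character 5: derived state '0' in Delta and Gamma only — synapomorphy for {Delta, Gamma}.
Most parsimonious ingroup topology: ((Zeta,(Gamma,Delta)),Epsilon).
Epsilon is sister to the clade containing all other ingroup taxa, so it is the earliest-diverging (most basal) ingroup lineage.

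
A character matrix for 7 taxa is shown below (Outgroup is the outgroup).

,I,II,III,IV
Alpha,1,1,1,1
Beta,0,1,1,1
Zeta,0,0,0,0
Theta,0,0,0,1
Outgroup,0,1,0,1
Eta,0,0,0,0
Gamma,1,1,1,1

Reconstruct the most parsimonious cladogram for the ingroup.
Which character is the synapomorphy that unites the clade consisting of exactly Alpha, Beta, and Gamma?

III

Character polarity is set by the outgroup: the derived state is whichever differs from the outgroup's state, so for II, IV the derived state is '0', and for the remaining characters it is '1'.
I (derived state '1') is shared by Alpha and Gamma — a synapomorphy uniting that clade.
II (derived state '0') is shared by Eta, Theta, and Zeta — a synapomorphy uniting that clade.
Only Alpha, Beta, and Gamma show the derived state '1' for III, supporting them as a clade.
IV (derived state '0') is shared by Eta and Zeta — a synapomorphy uniting that clade.
Most parsimonious ingroup topology: (((Eta,Zeta),Theta),(Beta,(Gamma,Alpha))).
The clade {Alpha, Beta, Gamma} is supported by III: its derived state '1' occurs in exactly those taxa and in no other taxon (including the outgroup).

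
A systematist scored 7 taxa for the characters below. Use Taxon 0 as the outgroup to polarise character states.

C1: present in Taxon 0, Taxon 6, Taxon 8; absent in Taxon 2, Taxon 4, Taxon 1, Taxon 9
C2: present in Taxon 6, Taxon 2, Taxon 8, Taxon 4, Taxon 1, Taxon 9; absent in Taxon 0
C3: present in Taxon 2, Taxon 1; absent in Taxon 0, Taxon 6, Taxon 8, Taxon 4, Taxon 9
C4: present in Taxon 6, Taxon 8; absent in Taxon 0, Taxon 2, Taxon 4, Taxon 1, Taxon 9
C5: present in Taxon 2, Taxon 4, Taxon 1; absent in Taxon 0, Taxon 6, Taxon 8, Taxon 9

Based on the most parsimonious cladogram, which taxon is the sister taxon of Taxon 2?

Character polarity is set by the outgroup: the derived state is whichever differs from the outgroup's state, so for C1 the derived state is 'absent', and for the remaining characters it is 'present'.
Only Taxon 1, Taxon 2, Taxon 4, and Taxon 9 show the derived state 'absent' for C1, supporting them as a clade.
C2 (derived state 'present') is shared by all ingroup taxa — unites the whole ingroup.
C3 (derived state 'present') is shared by Taxon 1 and Taxon 2 — a synapomorphy uniting that clade.
C4 (derived state 'present') is shared by Taxon 6 and Taxon 8 — a synapomorphy uniting that clade.
C5 (derived state 'present') is shared by Taxon 1, Taxon 2, and Taxon 4 — a synapomorphy uniting that clade.
Most parsimonious ingroup topology: ((Taxon 6,Taxon 8),(((Taxon 2,Taxon 1),Taxon 4),Taxon 9)).
Taxon 2 and Taxon 1 form a cherry on this tree, so they are sister taxa.

Taxon 1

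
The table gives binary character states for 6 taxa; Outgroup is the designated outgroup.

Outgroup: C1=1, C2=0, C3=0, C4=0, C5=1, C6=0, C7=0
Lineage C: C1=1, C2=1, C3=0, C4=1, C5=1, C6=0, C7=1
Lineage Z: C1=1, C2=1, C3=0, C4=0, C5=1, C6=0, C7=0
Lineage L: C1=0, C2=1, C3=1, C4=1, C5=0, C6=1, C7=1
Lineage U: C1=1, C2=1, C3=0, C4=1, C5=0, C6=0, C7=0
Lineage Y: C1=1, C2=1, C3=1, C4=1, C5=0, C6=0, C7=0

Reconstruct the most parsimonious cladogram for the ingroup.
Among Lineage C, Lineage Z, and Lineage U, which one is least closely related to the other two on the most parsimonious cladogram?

Lineage Z

Character polarity is set by the outgroup: the derived state is whichever differs from the outgroup's state, so for C1, C5 the derived state is '0', and for the remaining characters it is '1'.
C1: derived state '0' in Lineage L only — an autapomorphy, so it tells us nothing about relationships among taxa.
C2 (derived state '1') is shared by all ingroup taxa — unites the whole ingroup.
Only Lineage L and Lineage Y show the derived state '1' for C3, supporting them as a clade.
C4: derived state '1' in Lineage C, Lineage L, Lineage U, and Lineage Y only — synapomorphy for {Lineage C, Lineage L, Lineage U, Lineage Y}.
C5 (derived state '0') is shared by Lineage L, Lineage U, and Lineage Y — a synapomorphy uniting that clade.
C6: derived state '1' in Lineage L only — an autapomorphy, so it tells us nothing about relationships among taxa.
C7 groups Lineage C and Lineage L, which is incompatible with the clades supported by the remaining characters; treating it as convergent (homoplasy) costs fewer steps than any alternative tree.
Most parsimonious ingroup topology: ((Lineage C,((Lineage L,Lineage Y),Lineage U)),Lineage Z).
Lineage U and Lineage C share a more recent common ancestor with each other than either does with Lineage Z, so Lineage Z is the least closely related of the three.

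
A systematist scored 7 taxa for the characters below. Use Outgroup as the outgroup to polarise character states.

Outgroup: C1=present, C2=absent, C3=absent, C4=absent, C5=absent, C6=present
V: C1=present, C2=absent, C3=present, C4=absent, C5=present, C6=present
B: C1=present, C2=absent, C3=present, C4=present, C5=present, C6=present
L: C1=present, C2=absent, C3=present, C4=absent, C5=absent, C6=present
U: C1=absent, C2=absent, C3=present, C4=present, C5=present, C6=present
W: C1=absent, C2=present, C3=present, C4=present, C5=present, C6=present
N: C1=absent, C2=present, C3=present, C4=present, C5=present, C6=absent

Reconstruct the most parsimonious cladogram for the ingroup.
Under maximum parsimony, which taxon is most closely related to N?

Character polarity is set by the outgroup: the derived state is whichever differs from the outgroup's state, so for C1, C6 the derived state is 'absent', and for the remaining characters it is 'present'.
C1 (derived state 'absent') is shared by N, U, and W — a synapomorphy uniting that clade.
C2: derived state 'present' in N and W only — synapomorphy for {N, W}.
All ingroup taxa share the derived state 'present' for C3; it defines the ingroup but does not resolve relationships within it.
Only B, N, U, and W show the derived state 'present' for C4, supporting them as a clade.
C5 (derived state 'present') is shared by B, N, U, V, and W — a synapomorphy uniting that clade.
C6 (derived state 'absent') is unique to N (autapomorphy; uninformative for grouping).
Most parsimonious ingroup topology: ((V,(B,(U,(W,N)))),L).
N and W form a cherry on this tree, so they are sister taxa.

W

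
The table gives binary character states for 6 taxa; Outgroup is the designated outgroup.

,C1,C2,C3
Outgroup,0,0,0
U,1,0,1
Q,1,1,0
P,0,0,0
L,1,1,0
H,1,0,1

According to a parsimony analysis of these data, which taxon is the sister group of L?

Q

The outgroup has state '0' for every character, so '1' is the derived state throughout.
Only H, L, Q, and U show the derived state '1' for C1, supporting them as a clade.
C2: derived state '1' in L and Q only — synapomorphy for {L, Q}.
Only H and U show the derived state '1' for C3, supporting them as a clade.
Most parsimonious ingroup topology: (((U,H),(Q,L)),P).
L and Q form a cherry on this tree, so they are sister taxa.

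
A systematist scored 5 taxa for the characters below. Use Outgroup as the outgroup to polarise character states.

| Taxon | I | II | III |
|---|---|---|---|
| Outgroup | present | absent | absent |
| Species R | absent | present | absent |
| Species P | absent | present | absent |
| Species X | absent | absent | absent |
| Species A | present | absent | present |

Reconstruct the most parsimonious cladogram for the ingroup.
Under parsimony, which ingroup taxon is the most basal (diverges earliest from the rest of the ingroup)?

Species A

Character polarity is set by the outgroup: the derived state is whichever differs from the outgroup's state, so for I the derived state is 'absent', and for the remaining characters it is 'present'.
Only Species P, Species R, and Species X show the derived state 'absent' for I, supporting them as a clade.
II: derived state 'present' in Species P and Species R only — synapomorphy for {Species P, Species R}.
III (derived state 'present') is unique to Species A (autapomorphy; uninformative for grouping).
Most parsimonious ingroup topology: (((Species R,Species P),Species X),Species A).
Species A is sister to the clade containing all other ingroup taxa, so it is the earliest-diverging (most basal) ingroup lineage.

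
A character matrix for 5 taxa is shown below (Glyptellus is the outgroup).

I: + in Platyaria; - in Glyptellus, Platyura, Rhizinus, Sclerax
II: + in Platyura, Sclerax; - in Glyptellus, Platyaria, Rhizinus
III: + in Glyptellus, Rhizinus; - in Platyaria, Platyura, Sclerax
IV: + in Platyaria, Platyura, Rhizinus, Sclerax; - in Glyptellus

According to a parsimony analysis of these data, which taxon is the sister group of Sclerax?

Platyura

Character polarity is set by the outgroup: the derived state is whichever differs from the outgroup's state, so for III the derived state is '-', and for the remaining characters it is '+'.
I: derived state '+' in Platyaria only — an autapomorphy, so it tells us nothing about relationships among taxa.
II: derived state '+' in Platyura and Sclerax only — synapomorphy for {Platyura, Sclerax}.
III: derived state '-' in Platyaria, Platyura, and Sclerax only — synapomorphy for {Platyaria, Platyura, Sclerax}.
IV (derived state '+') is shared by all ingroup taxa — unites the whole ingroup.
Most parsimonious ingroup topology: ((Platyaria,(Platyura,Sclerax)),Rhizinus).
Sclerax and Platyura form a cherry on this tree, so they are sister taxa.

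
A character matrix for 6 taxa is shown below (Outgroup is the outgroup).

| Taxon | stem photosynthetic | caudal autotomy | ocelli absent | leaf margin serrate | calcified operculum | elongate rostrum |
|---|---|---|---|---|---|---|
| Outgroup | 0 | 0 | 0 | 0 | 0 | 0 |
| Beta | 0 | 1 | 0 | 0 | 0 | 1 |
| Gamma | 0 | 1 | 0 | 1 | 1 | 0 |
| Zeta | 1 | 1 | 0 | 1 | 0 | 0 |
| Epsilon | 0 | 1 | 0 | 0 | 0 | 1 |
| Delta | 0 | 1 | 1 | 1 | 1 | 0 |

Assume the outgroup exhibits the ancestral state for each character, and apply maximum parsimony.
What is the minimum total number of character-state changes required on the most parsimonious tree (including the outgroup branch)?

The outgroup has state '0' for every character, so '1' is the derived state throughout.
stem photosynthetic (derived state '1') is unique to Zeta (autapomorphy; uninformative for grouping).
All ingroup taxa share the derived state '1' for caudal autotomy; it defines the ingroup but does not resolve relationships within it.
ocelli absent (derived state '1') is unique to Delta (autapomorphy; uninformative for grouping).
leaf margin serrate: derived state '1' in Delta, Gamma, and Zeta only — synapomorphy for {Delta, Gamma, Zeta}.
calcified operculum: derived state '1' in Delta and Gamma only — synapomorphy for {Delta, Gamma}.
Only Beta and Epsilon show the derived state '1' for elongate rostrum, supporting them as a clade.
Most parsimonious ingroup topology: ((Beta,Epsilon),((Gamma,Delta),Zeta)).
Changes per character on this tree: stem photosynthetic: 1; caudal autotomy: 1; ocelli absent: 1; leaf margin serrate: 1; calcified operculum: 1; elongate rostrum: 1.
Total = 6.

6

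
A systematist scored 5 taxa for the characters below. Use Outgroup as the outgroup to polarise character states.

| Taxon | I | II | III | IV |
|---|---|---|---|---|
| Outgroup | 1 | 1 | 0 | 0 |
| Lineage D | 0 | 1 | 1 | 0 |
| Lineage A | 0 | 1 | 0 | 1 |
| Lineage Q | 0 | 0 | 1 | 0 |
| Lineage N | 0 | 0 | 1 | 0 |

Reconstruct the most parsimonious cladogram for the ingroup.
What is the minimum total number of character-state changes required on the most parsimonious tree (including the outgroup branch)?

4

Character polarity is set by the outgroup: the derived state is whichever differs from the outgroup's state, so for I, II the derived state is '0', and for the remaining characters it is '1'.
All ingroup taxa share the derived state '0' for I; it defines the ingroup but does not resolve relationships within it.
II (derived state '0') is shared by Lineage N and Lineage Q — a synapomorphy uniting that clade.
III: derived state '1' in Lineage D, Lineage N, and Lineage Q only — synapomorphy for {Lineage D, Lineage N, Lineage Q}.
IV (derived state '1') is unique to Lineage A (autapomorphy; uninformative for grouping).
Most parsimonious ingroup topology: ((Lineage D,(Lineage Q,Lineage N)),Lineage A).
Changes per character on this tree: I: 1; II: 1; III: 1; IV: 1.
Total = 4.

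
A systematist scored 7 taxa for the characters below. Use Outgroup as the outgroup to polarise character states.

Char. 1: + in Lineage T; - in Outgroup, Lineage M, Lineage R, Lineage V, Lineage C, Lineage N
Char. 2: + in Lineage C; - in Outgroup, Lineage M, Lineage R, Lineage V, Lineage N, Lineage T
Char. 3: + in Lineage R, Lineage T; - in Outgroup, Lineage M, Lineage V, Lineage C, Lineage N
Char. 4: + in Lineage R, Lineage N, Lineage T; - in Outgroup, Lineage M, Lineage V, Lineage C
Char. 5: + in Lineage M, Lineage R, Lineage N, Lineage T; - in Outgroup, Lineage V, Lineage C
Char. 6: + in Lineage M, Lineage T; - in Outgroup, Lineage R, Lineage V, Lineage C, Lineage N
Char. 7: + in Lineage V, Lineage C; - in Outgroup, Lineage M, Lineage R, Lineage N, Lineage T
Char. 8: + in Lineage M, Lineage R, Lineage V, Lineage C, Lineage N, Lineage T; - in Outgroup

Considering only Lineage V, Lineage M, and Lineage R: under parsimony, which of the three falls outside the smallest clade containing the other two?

Lineage V

The outgroup has state '-' for every character, so '+' is the derived state throughout.
Char. 1 (derived state '+') is unique to Lineage T (autapomorphy; uninformative for grouping).
Char. 2: derived state '+' in Lineage C only — an autapomorphy, so it tells us nothing about relationships among taxa.
Only Lineage R and Lineage T show the derived state '+' for Char. 3, supporting them as a clade.
Char. 4: derived state '+' in Lineage N, Lineage R, and Lineage T only — synapomorphy for {Lineage N, Lineage R, Lineage T}.
Only Lineage M, Lineage N, Lineage R, and Lineage T show the derived state '+' for Char. 5, supporting them as a clade.
Char. 6 (state '+') occurs in Lineage M and Lineage T but conflicts with the nesting implied by the other characters — most parsimoniously interpreted as homoplasy.
Only Lineage C and Lineage V show the derived state '+' for Char. 7, supporting them as a clade.
Char. 8 (derived state '+') is shared by all ingroup taxa — unites the whole ingroup.
Most parsimonious ingroup topology: ((Lineage M,((Lineage R,Lineage T),Lineage N)),(Lineage V,Lineage C)).
Lineage M and Lineage R share a more recent common ancestor with each other than either does with Lineage V, so Lineage V is the least closely related of the three.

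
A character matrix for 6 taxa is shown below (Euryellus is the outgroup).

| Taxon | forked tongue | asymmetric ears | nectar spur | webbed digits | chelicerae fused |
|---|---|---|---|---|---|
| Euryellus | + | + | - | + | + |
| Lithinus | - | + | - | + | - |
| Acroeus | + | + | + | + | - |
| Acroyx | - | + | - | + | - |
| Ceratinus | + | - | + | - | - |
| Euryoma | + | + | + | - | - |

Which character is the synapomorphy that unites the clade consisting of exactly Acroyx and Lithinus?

forked tongue

Character polarity is set by the outgroup: the derived state is whichever differs from the outgroup's state, so for forked tongue, asymmetric ears, webbed digits, chelicerae fused the derived state is '-', and for the remaining characters it is '+'.
forked tongue (derived state '-') is shared by Acroyx and Lithinus — a synapomorphy uniting that clade.
asymmetric ears: derived state '-' in Ceratinus only — an autapomorphy, so it tells us nothing about relationships among taxa.
nectar spur: derived state '+' in Acroeus, Ceratinus, and Euryoma only — synapomorphy for {Acroeus, Ceratinus, Euryoma}.
Only Ceratinus and Euryoma show the derived state '-' for webbed digits, supporting them as a clade.
All ingroup taxa share the derived state '-' for chelicerae fused; it defines the ingroup but does not resolve relationships within it.
Most parsimonious ingroup topology: ((Acroyx,Lithinus),((Ceratinus,Euryoma),Acroeus)).
The clade {Acroyx, Lithinus} is supported by forked tongue: its derived state '-' occurs in exactly those taxa and in no other taxon (including the outgroup).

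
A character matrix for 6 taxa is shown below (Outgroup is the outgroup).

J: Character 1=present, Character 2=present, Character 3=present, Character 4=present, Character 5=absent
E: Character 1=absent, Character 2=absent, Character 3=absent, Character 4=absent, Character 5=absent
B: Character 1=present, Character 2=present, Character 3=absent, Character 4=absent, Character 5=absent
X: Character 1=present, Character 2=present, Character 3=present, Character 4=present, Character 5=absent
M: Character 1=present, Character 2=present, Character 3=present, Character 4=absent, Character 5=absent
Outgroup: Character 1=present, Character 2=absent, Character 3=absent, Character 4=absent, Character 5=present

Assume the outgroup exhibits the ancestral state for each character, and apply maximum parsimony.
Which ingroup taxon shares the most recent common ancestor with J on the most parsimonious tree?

X

Character polarity is set by the outgroup: the derived state is whichever differs from the outgroup's state, so for Character 1, Character 5 the derived state is 'absent', and for the remaining characters it is 'present'.
Character 1 (derived state 'absent') is unique to E (autapomorphy; uninformative for grouping).
Character 2 (derived state 'present') is shared by B, J, M, and X — a synapomorphy uniting that clade.
Character 3 (derived state 'present') is shared by J, M, and X — a synapomorphy uniting that clade.
Character 4: derived state 'present' in J and X only — synapomorphy for {J, X}.
All ingroup taxa share the derived state 'absent' for Character 5; it defines the ingroup but does not resolve relationships within it.
Most parsimonious ingroup topology: (((M,(X,J)),B),E).
J and X form a cherry on this tree, so they are sister taxa.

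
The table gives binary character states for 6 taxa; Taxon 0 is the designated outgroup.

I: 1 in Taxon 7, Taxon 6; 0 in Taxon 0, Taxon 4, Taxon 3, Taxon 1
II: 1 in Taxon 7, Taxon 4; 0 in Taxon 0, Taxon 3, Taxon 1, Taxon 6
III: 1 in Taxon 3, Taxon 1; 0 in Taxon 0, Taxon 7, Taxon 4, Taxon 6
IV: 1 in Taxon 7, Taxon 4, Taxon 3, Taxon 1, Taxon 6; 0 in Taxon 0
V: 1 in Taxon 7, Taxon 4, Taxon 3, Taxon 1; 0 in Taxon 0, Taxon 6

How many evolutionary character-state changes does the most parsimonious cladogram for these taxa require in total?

The outgroup has state '0' for every character, so '1' is the derived state throughout.
I (state '1') occurs in Taxon 6 and Taxon 7 but conflicts with the nesting implied by the other characters — most parsimoniously interpreted as homoplasy.
Only Taxon 4 and Taxon 7 show the derived state '1' for II, supporting them as a clade.
Only Taxon 1 and Taxon 3 show the derived state '1' for III, supporting them as a clade.
IV (derived state '1') is shared by all ingroup taxa — unites the whole ingroup.
Only Taxon 1, Taxon 3, Taxon 4, and Taxon 7 show the derived state '1' for V, supporting them as a clade.
Most parsimonious ingroup topology: (((Taxon 7,Taxon 4),(Taxon 3,Taxon 1)),Taxon 6).
Changes per character on this tree: I: 2; II: 1; III: 1; IV: 1; V: 1.
Total = 6.

6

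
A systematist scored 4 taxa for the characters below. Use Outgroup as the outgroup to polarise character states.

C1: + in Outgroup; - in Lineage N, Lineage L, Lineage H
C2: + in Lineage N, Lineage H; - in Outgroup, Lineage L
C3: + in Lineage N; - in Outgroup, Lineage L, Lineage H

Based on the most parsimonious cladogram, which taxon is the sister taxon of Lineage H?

Lineage N

Character polarity is set by the outgroup: the derived state is whichever differs from the outgroup's state, so for C1 the derived state is '-', and for the remaining characters it is '+'.
C1 (derived state '-') is shared by all ingroup taxa — unites the whole ingroup.
C2 (derived state '+') is shared by Lineage H and Lineage N — a synapomorphy uniting that clade.
C3: derived state '+' in Lineage N only — an autapomorphy, so it tells us nothing about relationships among taxa.
Most parsimonious ingroup topology: ((Lineage N,Lineage H),Lineage L).
Lineage H and Lineage N form a cherry on this tree, so they are sister taxa.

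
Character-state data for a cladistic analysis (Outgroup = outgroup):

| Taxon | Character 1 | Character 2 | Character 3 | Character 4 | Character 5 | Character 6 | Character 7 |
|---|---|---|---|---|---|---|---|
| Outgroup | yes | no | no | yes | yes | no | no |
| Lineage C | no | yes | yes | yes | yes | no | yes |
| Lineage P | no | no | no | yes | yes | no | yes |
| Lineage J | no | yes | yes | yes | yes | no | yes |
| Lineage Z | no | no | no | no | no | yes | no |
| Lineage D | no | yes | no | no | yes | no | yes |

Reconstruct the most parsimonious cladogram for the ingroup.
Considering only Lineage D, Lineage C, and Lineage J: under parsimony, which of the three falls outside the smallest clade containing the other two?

Character polarity is set by the outgroup: the derived state is whichever differs from the outgroup's state, so for Character 1, Character 4, Character 5 the derived state is 'no', and for the remaining characters it is 'yes'.
Character 1 (derived state 'no') is shared by all ingroup taxa — unites the whole ingroup.
Character 2 (derived state 'yes') is shared by Lineage C, Lineage D, and Lineage J — a synapomorphy uniting that clade.
Character 3 (derived state 'yes') is shared by Lineage C and Lineage J — a synapomorphy uniting that clade.
Character 4 (state 'no') occurs in Lineage D and Lineage Z but conflicts with the nesting implied by the other characters — most parsimoniously interpreted as homoplasy.
Character 5: derived state 'no' in Lineage Z only — an autapomorphy, so it tells us nothing about relationships among taxa.
Character 6: derived state 'yes' in Lineage Z only — an autapomorphy, so it tells us nothing about relationships among taxa.
Character 7: derived state 'yes' in Lineage C, Lineage D, Lineage J, and Lineage P only — synapomorphy for {Lineage C, Lineage D, Lineage J, Lineage P}.
Most parsimonious ingroup topology: ((((Lineage C,Lineage J),Lineage D),Lineage P),Lineage Z).
Lineage C and Lineage J share a more recent common ancestor with each other than either does with Lineage D, so Lineage D is the least closely related of the three.

Lineage D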